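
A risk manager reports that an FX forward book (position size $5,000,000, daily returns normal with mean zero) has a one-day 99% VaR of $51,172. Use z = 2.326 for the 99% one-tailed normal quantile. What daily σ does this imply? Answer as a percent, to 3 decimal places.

0.440%

VaR as a fraction: $51,172 / $5,000,000 = 1.023%.
σ = VaR / z = 1.023% / 2.326 = 0.440%.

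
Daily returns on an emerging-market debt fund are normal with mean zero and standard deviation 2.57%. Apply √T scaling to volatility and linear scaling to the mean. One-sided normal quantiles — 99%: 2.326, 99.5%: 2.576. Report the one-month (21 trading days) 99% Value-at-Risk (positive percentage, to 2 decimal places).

σ_{21d} = 2.57% × √21 = 11.777%.
VaR = 2.326 × 11.777% = 27.393%.

27.39%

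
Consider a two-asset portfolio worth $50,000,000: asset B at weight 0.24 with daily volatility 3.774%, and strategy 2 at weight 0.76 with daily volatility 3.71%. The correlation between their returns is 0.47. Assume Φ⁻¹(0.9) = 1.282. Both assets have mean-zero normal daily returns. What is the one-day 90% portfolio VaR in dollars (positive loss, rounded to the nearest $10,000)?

$2,140,000

σ_p² = 0.24²·3.774² + 0.76²·3.71² + 2·0.47·0.24·0.76·3.774·3.71 = 11.1712 (%²).
σ_p = √11.1712 = 3.342%.
VaR = 1.282 × 3.342% = 4.284%; on $50,000,000 that is $2,142,000.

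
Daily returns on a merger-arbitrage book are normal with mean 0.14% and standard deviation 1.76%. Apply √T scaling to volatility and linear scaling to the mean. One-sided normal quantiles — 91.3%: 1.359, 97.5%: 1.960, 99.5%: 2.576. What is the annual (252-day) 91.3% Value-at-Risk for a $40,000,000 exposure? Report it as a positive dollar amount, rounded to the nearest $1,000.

σ_{252d} = 1.76% × √252 = 27.939%; μ_{252d} = 252 × 0.14% = 35.280%.
VaR = −(35.280%) + 1.359 × 27.939% = 2.689%.
On $40,000,000: 0.02689 × $40,000,000 = $1,075,600.

$1,076,000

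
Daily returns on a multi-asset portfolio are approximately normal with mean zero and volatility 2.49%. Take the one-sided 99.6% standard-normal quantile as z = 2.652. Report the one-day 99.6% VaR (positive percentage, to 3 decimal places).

VaR = z·σ = 2.652 × 2.49% = 6.603%.

6.603%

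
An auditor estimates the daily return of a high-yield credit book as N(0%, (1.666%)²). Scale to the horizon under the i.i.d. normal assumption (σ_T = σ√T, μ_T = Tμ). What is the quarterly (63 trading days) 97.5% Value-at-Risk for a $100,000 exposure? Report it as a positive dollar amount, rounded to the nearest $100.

$25,900

At 97.5%, z = 1.960.
σ_{63d} = 1.666% × √63 = 13.223%.
VaR = 1.960 × 13.223% = 25.917%.
On $100,000: 0.25917 × $100,000 = $25,917.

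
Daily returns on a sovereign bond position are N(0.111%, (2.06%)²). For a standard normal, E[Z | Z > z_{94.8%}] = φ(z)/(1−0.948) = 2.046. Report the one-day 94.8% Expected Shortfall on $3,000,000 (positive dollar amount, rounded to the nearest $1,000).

ES = −(0.111%) + 2.06% × 2.046 = 4.104%.
On $3,000,000: 0.04104 × $3,000,000 = $123,120.

$123,000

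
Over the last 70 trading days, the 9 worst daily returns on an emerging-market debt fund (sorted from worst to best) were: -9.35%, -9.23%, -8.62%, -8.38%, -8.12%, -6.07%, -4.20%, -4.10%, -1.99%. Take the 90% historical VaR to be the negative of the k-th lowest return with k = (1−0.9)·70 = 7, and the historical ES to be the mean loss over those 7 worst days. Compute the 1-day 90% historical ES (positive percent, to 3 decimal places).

The 7 worst returns sum to -53.97%.
ES = −(-53.97%) / 7 = 7.71% ≈ 7.710%.

7.710%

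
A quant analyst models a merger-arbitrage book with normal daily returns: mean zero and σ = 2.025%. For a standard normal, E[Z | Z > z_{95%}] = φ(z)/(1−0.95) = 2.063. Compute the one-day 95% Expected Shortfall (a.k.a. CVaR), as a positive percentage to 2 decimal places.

ES = 2.025% × 2.063 = 4.178%.

4.18%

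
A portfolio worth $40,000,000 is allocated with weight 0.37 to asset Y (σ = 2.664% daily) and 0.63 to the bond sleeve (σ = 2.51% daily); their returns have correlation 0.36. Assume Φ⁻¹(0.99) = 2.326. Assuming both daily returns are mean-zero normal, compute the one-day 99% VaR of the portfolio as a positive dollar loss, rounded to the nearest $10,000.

σ_p² = 0.37²·2.664² + 0.63²·2.51² + 2·0.36·0.37·0.63·2.664·2.51 = 4.5943 (%²).
σ_p = √4.5943 = 2.143%.
VaR = 2.326 × 2.143% = 4.985%; on $40,000,000 that is $1,994,000.

$1,990,000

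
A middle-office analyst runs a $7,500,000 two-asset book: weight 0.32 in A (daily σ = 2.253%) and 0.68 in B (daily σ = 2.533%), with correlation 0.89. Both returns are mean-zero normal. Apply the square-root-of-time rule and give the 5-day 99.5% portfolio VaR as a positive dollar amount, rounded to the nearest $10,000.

$1,030,000

σ_p = √(0.32²·2.253² + 0.68²·2.533² + 2·0.89·0.32·0.68·2.253·2.533) = 2.387%.
σ_{5d} = 2.387% × √5 = 5.337%.
z(99.5%) = 2.576.
VaR = 2.576 × 5.337% = 13.748%; on $7,500,000 that is $1,031,100.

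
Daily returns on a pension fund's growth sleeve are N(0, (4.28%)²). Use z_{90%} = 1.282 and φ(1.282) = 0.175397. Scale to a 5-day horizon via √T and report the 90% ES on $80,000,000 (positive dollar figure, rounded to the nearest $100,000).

$13,400,000

σ_{5d} = 4.28% × √5 = 9.570%.
ES multiplier = φ(z)/(1−α) = 0.175397/0.1 = 1.754.
ES = 9.570% × 1.754 = 16.786%; on $80,000,000: $13,428,800.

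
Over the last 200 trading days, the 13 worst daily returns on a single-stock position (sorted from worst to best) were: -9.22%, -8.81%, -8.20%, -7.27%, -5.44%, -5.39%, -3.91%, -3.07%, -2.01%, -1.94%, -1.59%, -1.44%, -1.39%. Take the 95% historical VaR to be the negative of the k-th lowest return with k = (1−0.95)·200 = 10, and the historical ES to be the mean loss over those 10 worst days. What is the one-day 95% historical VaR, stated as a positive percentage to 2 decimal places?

k = 10; the 10th lowest return is -1.94%, so VaR = 1.94%.

1.94%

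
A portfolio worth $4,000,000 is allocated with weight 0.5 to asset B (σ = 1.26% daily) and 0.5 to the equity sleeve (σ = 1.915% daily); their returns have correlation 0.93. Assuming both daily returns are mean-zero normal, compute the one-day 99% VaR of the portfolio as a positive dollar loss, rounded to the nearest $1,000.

σ_p² = 0.5²·1.26² + 0.5²·1.915² + 2·0.93·0.5·0.5·1.26·1.915 = 2.4357 (%²).
σ_p = √2.4357 = 1.561%.
At 99%, z = 2.326.
VaR = 2.326 × 1.561% = 3.631%; on $4,000,000 that is $145,240.

$145,000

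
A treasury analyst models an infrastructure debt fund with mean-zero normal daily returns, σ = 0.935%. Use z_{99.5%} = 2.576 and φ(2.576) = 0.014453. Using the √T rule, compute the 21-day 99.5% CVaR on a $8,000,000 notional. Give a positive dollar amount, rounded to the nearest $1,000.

σ_{21d} = 0.935% × √21 = 4.285%.
ES multiplier = φ(z)/(1−α) = 0.014453/0.005 = 2.891.
ES = 4.285% × 2.891 = 12.388%; on $8,000,000: $991,040.

$991,000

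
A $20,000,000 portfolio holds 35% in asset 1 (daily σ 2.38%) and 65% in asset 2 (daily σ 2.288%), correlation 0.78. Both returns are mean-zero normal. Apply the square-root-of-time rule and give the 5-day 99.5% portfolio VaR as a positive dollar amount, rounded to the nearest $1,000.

σ_p = √(0.35²·2.38² + 0.65²·2.288² + 2·0.78·0.35·0.65·2.38·2.288) = 2.200%.
σ_{5d} = 2.200% × √5 = 4.919%.
z(99.5%) = 2.576.
VaR = 2.576 × 4.919% = 12.671%; on $20,000,000 that is $2,534,200.

$2,534,000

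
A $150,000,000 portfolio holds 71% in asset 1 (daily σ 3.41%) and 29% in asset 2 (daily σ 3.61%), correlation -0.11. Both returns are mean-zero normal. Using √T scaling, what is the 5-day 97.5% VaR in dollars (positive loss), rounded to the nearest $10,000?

σ_p = √(0.71²·3.41² + 0.29²·3.61² + 2·-0.11·0.71·0.29·3.41·3.61) = 2.530%.
σ_{5d} = 2.530% × √5 = 5.657%.
z(97.5%) = 1.960.
VaR = 1.960 × 5.657% = 11.088%; on $150,000,000 that is $16,632,000.

$16,630,000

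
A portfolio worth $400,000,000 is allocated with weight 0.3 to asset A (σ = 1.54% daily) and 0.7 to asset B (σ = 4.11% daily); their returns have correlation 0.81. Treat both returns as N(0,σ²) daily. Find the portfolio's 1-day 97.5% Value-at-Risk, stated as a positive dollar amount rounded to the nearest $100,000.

$25,600,000

σ_p² = 0.3²·1.54² + 0.7²·4.11² + 2·0.81·0.3·0.7·1.54·4.11 = 10.6438 (%²).
σ_p = √10.6438 = 3.262%.
At 97.5%, z = 1.960.
VaR = 1.960 × 3.262% = 6.394%; on $400,000,000 that is $25,576,000.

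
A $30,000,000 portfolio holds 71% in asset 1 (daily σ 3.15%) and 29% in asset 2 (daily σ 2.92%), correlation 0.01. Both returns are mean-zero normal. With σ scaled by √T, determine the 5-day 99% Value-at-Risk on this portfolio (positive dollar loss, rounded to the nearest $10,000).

$3,740,000

σ_p = √(0.71²·3.15² + 0.29²·2.92² + 2·0.01·0.71·0.29·3.15·2.92) = 2.399%.
σ_{5d} = 2.399% × √5 = 5.364%.
z(99%) = 2.326.
VaR = 2.326 × 5.364% = 12.477%; on $30,000,000 that is $3,743,100.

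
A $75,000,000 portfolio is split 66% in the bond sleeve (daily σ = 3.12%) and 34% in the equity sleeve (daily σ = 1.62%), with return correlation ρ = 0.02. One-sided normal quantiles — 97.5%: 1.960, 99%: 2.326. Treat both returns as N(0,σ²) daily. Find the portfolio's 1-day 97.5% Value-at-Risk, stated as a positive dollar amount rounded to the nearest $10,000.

σ_p² = 0.66²·3.12² + 0.34²·1.62² + 2·0.02·0.66·0.34·3.12·1.62 = 4.5891 (%²).
σ_p = √4.5891 = 2.142%.
VaR = 1.960 × 2.142% = 4.198%; on $75,000,000 that is $3,148,500.

$3,150,000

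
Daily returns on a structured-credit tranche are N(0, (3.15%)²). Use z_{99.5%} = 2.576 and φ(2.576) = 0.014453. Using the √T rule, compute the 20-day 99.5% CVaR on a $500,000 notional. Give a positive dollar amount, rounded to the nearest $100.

σ_{20d} = 3.15% × √20 = 14.087%.
ES multiplier = φ(z)/(1−α) = 0.014453/0.005 = 2.891.
ES = 14.087% × 2.891 = 40.726%; on $500,000: $203,630.

$203,600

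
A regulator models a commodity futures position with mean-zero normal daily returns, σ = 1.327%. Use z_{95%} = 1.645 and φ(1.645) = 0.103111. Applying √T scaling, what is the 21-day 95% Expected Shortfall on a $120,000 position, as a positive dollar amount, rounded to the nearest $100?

$15,000

σ_{21d} = 1.327% × √21 = 6.081%.
ES multiplier = φ(z)/(1−α) = 0.103111/0.05 = 2.062.
ES = 6.081% × 2.062 = 12.539%; on $120,000: $15,047.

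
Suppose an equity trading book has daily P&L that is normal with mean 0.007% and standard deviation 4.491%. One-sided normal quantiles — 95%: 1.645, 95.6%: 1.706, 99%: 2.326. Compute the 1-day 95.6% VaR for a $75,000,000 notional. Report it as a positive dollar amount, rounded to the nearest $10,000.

$5,740,000

VaR = −μ + z·σ = −(0.007%) + 1.706 × 4.491% = 7.655%.
On $75,000,000: 0.07655 × $75,000,000 = $5,741,250.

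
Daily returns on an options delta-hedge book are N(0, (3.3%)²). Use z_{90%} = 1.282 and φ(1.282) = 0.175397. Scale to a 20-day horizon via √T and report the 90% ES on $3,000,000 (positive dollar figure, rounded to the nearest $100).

σ_{20d} = 3.3% × √20 = 14.758%.
ES multiplier = φ(z)/(1−α) = 0.175397/0.1 = 1.754.
ES = 14.758% × 1.754 = 25.886%; on $3,000,000: $776,580.

$776,600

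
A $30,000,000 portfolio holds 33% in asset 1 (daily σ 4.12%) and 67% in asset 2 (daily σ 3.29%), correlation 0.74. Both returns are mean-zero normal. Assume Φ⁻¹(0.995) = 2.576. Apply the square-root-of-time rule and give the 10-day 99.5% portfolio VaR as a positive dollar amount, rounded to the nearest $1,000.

$8,158,000

σ_p = √(0.33²·4.12² + 0.67²·3.29² + 2·0.74·0.33·0.67·4.12·3.29) = 3.338%.
σ_{10d} = 3.338% × √10 = 10.556%.
VaR = 2.576 × 10.556% = 27.192%; on $30,000,000 that is $8,157,600.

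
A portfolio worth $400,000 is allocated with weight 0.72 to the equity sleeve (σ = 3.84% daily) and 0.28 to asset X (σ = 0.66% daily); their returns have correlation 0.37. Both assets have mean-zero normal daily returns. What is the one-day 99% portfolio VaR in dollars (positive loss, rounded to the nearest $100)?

σ_p² = 0.72²·3.84² + 0.28²·0.66² + 2·0.37·0.72·0.28·3.84·0.66 = 8.0564 (%²).
σ_p = √8.0564 = 2.838%.
At 99%, z = 2.326.
VaR = 2.326 × 2.838% = 6.601%; on $400,000 that is $26,404.

$26,400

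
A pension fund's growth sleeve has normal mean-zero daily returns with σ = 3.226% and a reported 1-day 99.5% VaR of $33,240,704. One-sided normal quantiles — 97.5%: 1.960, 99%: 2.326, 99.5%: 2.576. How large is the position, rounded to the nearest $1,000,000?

$400,000,000

VaR as a fraction of value: z·σ = 2.576 × 3.226% = 8.31018%.
Position = $33,240,704 / 0.0831018 = $400,000,000.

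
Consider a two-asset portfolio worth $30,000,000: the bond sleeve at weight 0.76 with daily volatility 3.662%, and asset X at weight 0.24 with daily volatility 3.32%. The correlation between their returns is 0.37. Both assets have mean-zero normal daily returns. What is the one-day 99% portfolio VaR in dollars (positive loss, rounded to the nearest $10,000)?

σ_p² = 0.76²·3.662² + 0.24²·3.32² + 2·0.37·0.76·0.24·3.662·3.32 = 10.0217 (%²).
σ_p = √10.0217 = 3.166%.
At 99%, z = 2.326.
VaR = 2.326 × 3.166% = 7.364%; on $30,000,000 that is $2,209,200.

$2,210,000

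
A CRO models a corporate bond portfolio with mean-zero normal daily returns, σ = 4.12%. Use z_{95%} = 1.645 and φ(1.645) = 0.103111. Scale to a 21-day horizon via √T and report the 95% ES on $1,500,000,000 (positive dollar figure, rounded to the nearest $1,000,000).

σ_{21d} = 4.12% × √21 = 18.880%.
ES multiplier = φ(z)/(1−α) = 0.103111/0.05 = 2.062.
ES = 18.880% × 2.062 = 38.931%; on $1,500,000,000: $583,965,000.

$584,000,000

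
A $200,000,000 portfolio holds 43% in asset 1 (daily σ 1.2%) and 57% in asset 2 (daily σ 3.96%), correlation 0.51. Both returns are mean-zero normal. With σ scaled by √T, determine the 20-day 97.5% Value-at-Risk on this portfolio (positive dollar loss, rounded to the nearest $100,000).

σ_p = √(0.43²·1.2² + 0.57²·3.96² + 2·0.51·0.43·0.57·1.2·3.96) = 2.559%.
σ_{20d} = 2.559% × √20 = 11.444%.
z(97.5%) = 1.960.
VaR = 1.960 × 11.444% = 22.430%; on $200,000,000 that is $44,860,000.

$44,900,000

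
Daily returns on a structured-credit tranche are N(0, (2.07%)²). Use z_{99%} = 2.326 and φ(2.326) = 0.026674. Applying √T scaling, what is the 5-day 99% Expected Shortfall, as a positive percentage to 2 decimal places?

12.35%

σ_{5d} = 2.07% × √5 = 4.629%.
ES multiplier = φ(z)/(1−α) = 0.026674/0.01 = 2.667.
ES = 4.629% × 2.667 = 12.346%.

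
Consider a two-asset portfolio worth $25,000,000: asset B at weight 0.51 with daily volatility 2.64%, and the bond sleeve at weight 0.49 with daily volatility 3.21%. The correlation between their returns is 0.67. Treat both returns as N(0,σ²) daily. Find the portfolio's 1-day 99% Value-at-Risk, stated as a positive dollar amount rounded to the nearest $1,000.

$1,552,000

σ_p² = 0.51²·2.64² + 0.49²·3.21² + 2·0.67·0.51·0.49·2.64·3.21 = 7.1246 (%²).
σ_p = √7.1246 = 2.669%.
At 99%, z = 2.326.
VaR = 2.326 × 2.669% = 6.208%; on $25,000,000 that is $1,552,000.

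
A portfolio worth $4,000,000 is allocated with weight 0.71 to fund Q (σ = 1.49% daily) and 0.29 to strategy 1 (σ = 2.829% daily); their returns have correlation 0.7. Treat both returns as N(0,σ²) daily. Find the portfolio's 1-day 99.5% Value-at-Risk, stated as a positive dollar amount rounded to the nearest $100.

σ_p² = 0.71²·1.49² + 0.29²·2.829² + 2·0.7·0.71·0.29·1.49·2.829 = 3.0073 (%²).
σ_p = √3.0073 = 1.734%.
At 99.5%, z = 2.576.
VaR = 2.576 × 1.734% = 4.467%; on $4,000,000 that is $178,680.

$178,700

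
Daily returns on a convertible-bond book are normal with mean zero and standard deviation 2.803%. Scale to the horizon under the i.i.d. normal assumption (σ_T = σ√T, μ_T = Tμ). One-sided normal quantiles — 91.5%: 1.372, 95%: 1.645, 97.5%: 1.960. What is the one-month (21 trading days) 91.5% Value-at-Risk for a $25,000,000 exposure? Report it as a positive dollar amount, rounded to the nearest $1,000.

σ_{21d} = 2.803% × √21 = 12.845%.
VaR = 1.372 × 12.845% = 17.623%.
On $25,000,000: 0.17623 × $25,000,000 = $4,405,750.

$4,406,000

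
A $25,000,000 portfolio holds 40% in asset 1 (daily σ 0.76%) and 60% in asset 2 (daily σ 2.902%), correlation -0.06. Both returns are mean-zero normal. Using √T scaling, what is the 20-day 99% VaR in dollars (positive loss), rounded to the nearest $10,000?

σ_p = √(0.4²·0.76² + 0.6²·2.902² + 2·-0.06·0.4·0.6·0.76·2.902) = 1.749%.
σ_{20d} = 1.749% × √20 = 7.822%.
z(99%) = 2.326.
VaR = 2.326 × 7.822% = 18.194%; on $25,000,000 that is $4,548,500.

$4,550,000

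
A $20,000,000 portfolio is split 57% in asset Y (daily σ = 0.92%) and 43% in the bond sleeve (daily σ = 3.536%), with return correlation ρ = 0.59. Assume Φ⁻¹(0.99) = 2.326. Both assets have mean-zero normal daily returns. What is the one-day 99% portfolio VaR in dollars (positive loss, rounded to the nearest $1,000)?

σ_p² = 0.57²·0.92² + 0.43²·3.536² + 2·0.59·0.57·0.43·0.92·3.536 = 3.5277 (%²).
σ_p = √3.5277 = 1.878%.
VaR = 2.326 × 1.878% = 4.368%; on $20,000,000 that is $873,600.

$874,000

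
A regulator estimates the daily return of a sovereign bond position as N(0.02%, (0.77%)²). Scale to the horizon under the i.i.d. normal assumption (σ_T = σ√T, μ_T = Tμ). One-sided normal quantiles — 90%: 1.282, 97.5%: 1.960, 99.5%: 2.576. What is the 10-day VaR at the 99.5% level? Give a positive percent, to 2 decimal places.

σ_{10d} = 0.77% × √10 = 2.435%; μ_{10d} = 10 × 0.02% = 0.200%.
VaR = −(0.200%) + 2.576 × 2.435% = 6.073%.

6.07%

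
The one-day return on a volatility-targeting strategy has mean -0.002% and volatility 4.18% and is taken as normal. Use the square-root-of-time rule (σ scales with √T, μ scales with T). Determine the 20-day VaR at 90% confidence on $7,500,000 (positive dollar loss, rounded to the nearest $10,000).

At 90%, z = 1.282.
σ_{20d} = 4.18% × √20 = 18.694%; μ_{20d} = 20 × -0.002% = -0.040%.
VaR = −(-0.040%) + 1.282 × 18.694% = 24.006%.
On $7,500,000: 0.24006 × $7,500,000 = $1,800,450.

$1,800,000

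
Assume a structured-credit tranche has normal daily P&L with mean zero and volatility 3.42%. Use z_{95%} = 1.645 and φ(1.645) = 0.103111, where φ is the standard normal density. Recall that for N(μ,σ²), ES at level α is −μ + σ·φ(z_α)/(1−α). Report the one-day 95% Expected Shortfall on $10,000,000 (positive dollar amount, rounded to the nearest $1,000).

$705,000

Tail multiplier: φ(z)/(1−α) = 0.103111 / 0.05 = 2.062.
ES = 3.42% × 2.062 = 7.052%.
On $10,000,000: 0.07052 × $10,000,000 = $705,200.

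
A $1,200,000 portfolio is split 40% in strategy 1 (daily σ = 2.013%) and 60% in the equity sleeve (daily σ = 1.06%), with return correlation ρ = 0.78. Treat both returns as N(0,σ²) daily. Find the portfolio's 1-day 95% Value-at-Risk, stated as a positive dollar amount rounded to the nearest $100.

$26,900

σ_p² = 0.4²·2.013² + 0.6²·1.06² + 2·0.78·0.4·0.6·2.013·1.06 = 1.8517 (%²).
σ_p = √1.8517 = 1.361%.
At 95%, z = 1.645.
VaR = 1.645 × 1.361% = 2.239%; on $1,200,000 that is $26,868.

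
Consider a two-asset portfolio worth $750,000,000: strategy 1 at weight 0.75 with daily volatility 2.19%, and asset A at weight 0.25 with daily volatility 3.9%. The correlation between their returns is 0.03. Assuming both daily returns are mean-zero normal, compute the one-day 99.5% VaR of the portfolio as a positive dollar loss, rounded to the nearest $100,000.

$37,400,000

σ_p² = 0.75²·2.19² + 0.25²·3.9² + 2·0.03·0.75·0.25·2.19·3.9 = 3.7445 (%²).
σ_p = √3.7445 = 1.935%.
At 99.5%, z = 2.576.
VaR = 2.576 × 1.935% = 4.985%; on $750,000,000 that is $37,387,500.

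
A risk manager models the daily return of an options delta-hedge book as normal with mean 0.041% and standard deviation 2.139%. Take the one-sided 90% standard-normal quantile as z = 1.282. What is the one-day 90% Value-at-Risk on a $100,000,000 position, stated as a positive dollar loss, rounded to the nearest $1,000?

VaR = −μ + z·σ = −(0.041%) + 1.282 × 2.139% = 2.701%.
On $100,000,000: 0.02701 × $100,000,000 = $2,701,000.

$2,701,000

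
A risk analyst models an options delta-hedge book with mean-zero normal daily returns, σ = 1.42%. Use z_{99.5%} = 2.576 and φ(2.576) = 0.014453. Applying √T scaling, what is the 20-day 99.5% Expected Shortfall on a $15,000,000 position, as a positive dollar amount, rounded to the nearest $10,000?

σ_{20d} = 1.42% × √20 = 6.350%.
ES multiplier = φ(z)/(1−α) = 0.014453/0.005 = 2.891.
ES = 6.350% × 2.891 = 18.358%; on $15,000,000: $2,753,700.

$2,750,000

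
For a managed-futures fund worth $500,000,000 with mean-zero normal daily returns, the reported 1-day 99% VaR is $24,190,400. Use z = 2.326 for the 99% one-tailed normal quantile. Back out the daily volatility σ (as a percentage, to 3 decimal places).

2.080%

VaR as a fraction: $24,190,400 / $500,000,000 = 4.838%.
σ = VaR / z = 4.838% / 2.326 = 2.080%.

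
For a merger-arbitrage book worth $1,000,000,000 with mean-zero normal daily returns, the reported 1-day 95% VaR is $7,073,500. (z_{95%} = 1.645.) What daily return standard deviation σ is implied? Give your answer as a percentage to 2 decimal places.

VaR as a fraction: $7,073,500 / $1,000,000,000 = 0.707%.
σ = VaR / z = 0.707% / 1.645 = 0.430%.

0.43%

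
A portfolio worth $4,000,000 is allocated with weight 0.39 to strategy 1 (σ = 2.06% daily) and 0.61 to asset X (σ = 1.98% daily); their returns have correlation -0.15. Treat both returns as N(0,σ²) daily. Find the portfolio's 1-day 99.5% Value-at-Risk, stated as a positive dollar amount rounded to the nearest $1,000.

σ_p² = 0.39²·2.06² + 0.61²·1.98² + 2·-0.15·0.39·0.61·2.06·1.98 = 1.8131 (%²).
σ_p = √1.8131 = 1.347%.
At 99.5%, z = 2.576.
VaR = 2.576 × 1.347% = 3.470%; on $4,000,000 that is $138,800.

$139,000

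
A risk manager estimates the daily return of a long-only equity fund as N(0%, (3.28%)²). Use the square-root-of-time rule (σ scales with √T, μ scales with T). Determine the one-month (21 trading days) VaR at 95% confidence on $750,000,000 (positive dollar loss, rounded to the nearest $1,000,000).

$185,000,000

At 95%, z = 1.645.
σ_{21d} = 3.28% × √21 = 15.031%.
VaR = 1.645 × 15.031% = 24.726%.
On $750,000,000: 0.24726 × $750,000,000 = $185,445,000.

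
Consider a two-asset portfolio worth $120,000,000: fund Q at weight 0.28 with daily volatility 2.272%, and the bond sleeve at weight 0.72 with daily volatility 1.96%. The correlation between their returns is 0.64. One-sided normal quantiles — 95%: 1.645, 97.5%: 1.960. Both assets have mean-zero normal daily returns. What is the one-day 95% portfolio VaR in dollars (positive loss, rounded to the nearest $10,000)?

σ_p² = 0.28²·2.272² + 0.72²·1.96² + 2·0.64·0.28·0.72·2.272·1.96 = 3.5453 (%²).
σ_p = √3.5453 = 1.883%.
VaR = 1.645 × 1.883% = 3.098%; on $120,000,000 that is $3,717,600.

$3,720,000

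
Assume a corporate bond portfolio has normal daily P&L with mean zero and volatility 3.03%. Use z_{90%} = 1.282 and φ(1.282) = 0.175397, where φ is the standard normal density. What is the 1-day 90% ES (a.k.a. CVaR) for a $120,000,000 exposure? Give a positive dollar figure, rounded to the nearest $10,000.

$6,380,000

Tail multiplier: φ(z)/(1−α) = 0.175397 / 0.1 = 1.754.
ES = 3.03% × 1.754 = 5.315%.
On $120,000,000: 0.05315 × $120,000,000 = $6,378,000.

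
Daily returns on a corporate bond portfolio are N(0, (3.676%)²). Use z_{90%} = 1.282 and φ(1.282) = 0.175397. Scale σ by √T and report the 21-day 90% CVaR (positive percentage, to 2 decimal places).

σ_{21d} = 3.676% × √21 = 16.846%.
ES multiplier = φ(z)/(1−α) = 0.175397/0.1 = 1.754.
ES = 16.846% × 1.754 = 29.548%.

29.55%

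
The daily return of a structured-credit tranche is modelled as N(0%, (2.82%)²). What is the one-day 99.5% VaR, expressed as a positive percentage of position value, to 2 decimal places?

At 99.5% one-sided, z = 2.576.
VaR = z·σ = 2.576 × 2.82% = 7.264%.

7.26%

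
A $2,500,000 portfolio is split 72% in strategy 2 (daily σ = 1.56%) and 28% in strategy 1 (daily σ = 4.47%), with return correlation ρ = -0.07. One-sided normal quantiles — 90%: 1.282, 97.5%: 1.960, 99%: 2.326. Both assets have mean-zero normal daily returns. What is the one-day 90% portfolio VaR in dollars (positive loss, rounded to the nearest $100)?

$52,000

σ_p² = 0.72²·1.56² + 0.28²·4.47² + 2·-0.07·0.72·0.28·1.56·4.47 = 2.6313 (%²).
σ_p = √2.6313 = 1.622%.
VaR = 1.282 × 1.622% = 2.079%; on $2,500,000 that is $51,975.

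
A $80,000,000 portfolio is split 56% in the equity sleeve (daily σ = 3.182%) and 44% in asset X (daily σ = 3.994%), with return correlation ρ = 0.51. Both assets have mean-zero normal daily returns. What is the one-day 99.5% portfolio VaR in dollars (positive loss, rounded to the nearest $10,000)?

σ_p² = 0.56²·3.182² + 0.44²·3.994² + 2·0.51·0.56·0.44·3.182·3.994 = 9.4577 (%²).
σ_p = √9.4577 = 3.075%.
At 99.5%, z = 2.576.
VaR = 2.576 × 3.075% = 7.921%; on $80,000,000 that is $6,336,800.

$6,340,000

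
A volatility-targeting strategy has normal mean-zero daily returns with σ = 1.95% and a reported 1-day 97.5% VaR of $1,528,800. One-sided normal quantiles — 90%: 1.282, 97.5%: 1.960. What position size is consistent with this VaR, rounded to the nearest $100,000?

$40,000,000

VaR as a fraction of value: z·σ = 1.960 × 1.95% = 3.822%.
Position = $1,528,800 / 0.03822 = $40,000,000.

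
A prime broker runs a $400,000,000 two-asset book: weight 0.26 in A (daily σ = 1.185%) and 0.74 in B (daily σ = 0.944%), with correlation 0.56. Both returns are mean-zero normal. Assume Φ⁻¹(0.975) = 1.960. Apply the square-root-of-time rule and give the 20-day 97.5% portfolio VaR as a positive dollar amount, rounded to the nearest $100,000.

σ_p = √(0.26²·1.185² + 0.74²·0.944² + 2·0.56·0.26·0.74·1.185·0.944) = 0.908%.
σ_{20d} = 0.908% × √20 = 4.061%.
VaR = 1.960 × 4.061% = 7.960%; on $400,000,000 that is $31,840,000.

$31,800,000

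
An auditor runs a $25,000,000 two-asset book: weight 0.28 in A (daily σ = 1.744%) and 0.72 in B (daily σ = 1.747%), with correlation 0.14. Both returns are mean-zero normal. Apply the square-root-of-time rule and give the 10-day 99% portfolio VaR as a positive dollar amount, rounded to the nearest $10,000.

$2,600,000

σ_p = √(0.28²·1.744² + 0.72²·1.747² + 2·0.14·0.28·0.72·1.744·1.747) = 1.412%.
σ_{10d} = 1.412% × √10 = 4.465%.
z(99%) = 2.326.
VaR = 2.326 × 4.465% = 10.386%; on $25,000,000 that is $2,596,500.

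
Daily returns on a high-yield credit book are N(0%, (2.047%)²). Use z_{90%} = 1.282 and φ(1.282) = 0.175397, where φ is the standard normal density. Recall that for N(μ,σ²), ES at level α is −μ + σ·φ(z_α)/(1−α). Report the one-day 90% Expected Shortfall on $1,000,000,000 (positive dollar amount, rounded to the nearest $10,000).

$35,900,000

Tail multiplier: φ(z)/(1−α) = 0.175397 / 0.1 = 1.754.
ES = 2.047% × 1.754 = 3.590%.
On $1,000,000,000: 0.03590 × $1,000,000,000 = $35,900,000.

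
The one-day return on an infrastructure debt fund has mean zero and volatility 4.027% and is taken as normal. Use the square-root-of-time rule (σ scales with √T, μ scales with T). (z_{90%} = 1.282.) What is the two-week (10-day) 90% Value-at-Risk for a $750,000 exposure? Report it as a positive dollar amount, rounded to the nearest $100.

$122,400

σ_{10d} = 4.027% × √10 = 12.734%.
VaR = 1.282 × 12.734% = 16.325%.
On $750,000: 0.16325 × $750,000 = $122,438.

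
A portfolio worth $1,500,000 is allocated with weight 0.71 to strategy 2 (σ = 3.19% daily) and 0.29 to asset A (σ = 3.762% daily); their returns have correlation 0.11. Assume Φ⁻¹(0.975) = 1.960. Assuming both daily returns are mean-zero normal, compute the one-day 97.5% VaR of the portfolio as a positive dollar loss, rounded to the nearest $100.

σ_p² = 0.71²·3.19² + 0.29²·3.762² + 2·0.11·0.71·0.29·3.19·3.762 = 6.8636 (%²).
σ_p = √6.8636 = 2.620%.
VaR = 1.960 × 2.620% = 5.135%; on $1,500,000 that is $77,025.

$77,000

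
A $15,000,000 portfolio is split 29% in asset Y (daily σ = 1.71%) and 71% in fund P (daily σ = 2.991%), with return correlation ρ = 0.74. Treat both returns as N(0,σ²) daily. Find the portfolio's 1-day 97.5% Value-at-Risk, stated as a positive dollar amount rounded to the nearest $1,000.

σ_p² = 0.29²·1.71² + 0.71²·2.991² + 2·0.74·0.29·0.71·1.71·2.991 = 6.3142 (%²).
σ_p = √6.3142 = 2.513%.
At 97.5%, z = 1.960.
VaR = 1.960 × 2.513% = 4.925%; on $15,000,000 that is $738,750.

$739,000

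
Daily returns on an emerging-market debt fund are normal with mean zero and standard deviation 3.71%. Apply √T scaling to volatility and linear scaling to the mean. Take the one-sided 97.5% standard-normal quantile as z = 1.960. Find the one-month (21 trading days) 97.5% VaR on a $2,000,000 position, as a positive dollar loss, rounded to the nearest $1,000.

$666,000

σ_{21d} = 3.71% × √21 = 17.001%.
VaR = 1.960 × 17.001% = 33.322%.
On $2,000,000: 0.33322 × $2,000,000 = $666,440.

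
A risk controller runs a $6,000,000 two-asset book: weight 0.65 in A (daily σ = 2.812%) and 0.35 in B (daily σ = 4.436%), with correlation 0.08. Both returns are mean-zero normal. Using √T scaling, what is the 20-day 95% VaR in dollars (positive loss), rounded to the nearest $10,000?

σ_p = √(0.65²·2.812² + 0.35²·4.436² + 2·0.08·0.65·0.35·2.812·4.436) = 2.491%.
σ_{20d} = 2.491% × √20 = 11.140%.
z(95%) = 1.645.
VaR = 1.645 × 11.140% = 18.325%; on $6,000,000 that is $1,099,500.

$1,100,000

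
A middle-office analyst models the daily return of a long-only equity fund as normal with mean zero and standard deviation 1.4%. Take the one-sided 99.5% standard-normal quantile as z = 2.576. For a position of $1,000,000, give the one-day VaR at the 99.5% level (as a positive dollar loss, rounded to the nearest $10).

$36,060

VaR = z·σ = 2.576 × 1.4% = 3.606%.
On $1,000,000: 0.03606 × $1,000,000 = $36,060.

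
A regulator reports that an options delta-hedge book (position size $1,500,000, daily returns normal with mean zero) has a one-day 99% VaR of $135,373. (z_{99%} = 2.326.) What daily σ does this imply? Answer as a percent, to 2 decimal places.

3.88%

VaR as a fraction: $135,373 / $1,500,000 = 9.025%.
σ = VaR / z = 9.025% / 2.326 = 3.880%.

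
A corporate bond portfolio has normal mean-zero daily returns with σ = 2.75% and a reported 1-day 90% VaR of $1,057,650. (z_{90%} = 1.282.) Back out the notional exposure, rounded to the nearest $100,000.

VaR as a fraction of value: z·σ = 1.282 × 2.75% = 3.5255%.
Position = $1,057,650 / 0.035255 = $30,000,000.

$30,000,000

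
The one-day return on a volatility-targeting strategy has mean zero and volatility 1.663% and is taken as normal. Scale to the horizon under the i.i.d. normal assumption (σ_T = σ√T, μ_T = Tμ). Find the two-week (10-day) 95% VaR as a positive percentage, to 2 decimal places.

At 95%, z = 1.645.
σ_{10d} = 1.663% × √10 = 5.259%.
VaR = 1.645 × 5.259% = 8.651%.

8.65%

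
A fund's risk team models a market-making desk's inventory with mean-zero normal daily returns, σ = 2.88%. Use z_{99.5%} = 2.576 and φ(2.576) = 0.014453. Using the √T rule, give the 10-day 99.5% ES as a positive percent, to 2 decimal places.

σ_{10d} = 2.88% × √10 = 9.107%.
ES multiplier = φ(z)/(1−α) = 0.014453/0.005 = 2.891.
ES = 9.107% × 2.891 = 26.328%.

26.33%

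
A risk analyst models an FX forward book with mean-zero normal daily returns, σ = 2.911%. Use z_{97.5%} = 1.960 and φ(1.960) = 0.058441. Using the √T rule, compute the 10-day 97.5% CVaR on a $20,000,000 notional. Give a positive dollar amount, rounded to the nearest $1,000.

σ_{10d} = 2.911% × √10 = 9.205%.
ES multiplier = φ(z)/(1−α) = 0.058441/0.025 = 2.338.
ES = 9.205% × 2.338 = 21.521%; on $20,000,000: $4,304,200.

$4,304,000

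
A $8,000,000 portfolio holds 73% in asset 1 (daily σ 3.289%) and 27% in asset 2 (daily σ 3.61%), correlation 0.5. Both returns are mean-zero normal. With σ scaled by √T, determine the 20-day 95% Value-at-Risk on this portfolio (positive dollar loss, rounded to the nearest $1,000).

$1,771,000

σ_p = √(0.73²·3.289² + 0.27²·3.61² + 2·0.5·0.73·0.27·3.289·3.61) = 3.009%.
σ_{20d} = 3.009% × √20 = 13.457%.
z(95%) = 1.645.
VaR = 1.645 × 13.457% = 22.137%; on $8,000,000 that is $1,770,960.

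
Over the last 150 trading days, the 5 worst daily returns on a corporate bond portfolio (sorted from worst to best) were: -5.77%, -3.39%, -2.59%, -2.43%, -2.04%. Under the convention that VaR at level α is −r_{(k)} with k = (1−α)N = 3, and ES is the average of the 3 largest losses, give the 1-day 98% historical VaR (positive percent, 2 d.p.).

k = 3; the 3rd lowest return is -2.59%, so VaR = 2.59%.

2.59%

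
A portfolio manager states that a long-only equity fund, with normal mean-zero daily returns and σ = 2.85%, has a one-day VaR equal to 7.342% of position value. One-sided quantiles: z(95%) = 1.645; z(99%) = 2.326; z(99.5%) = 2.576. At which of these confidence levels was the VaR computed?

Implied z = VaR/σ = 7.342 / 2.85 = 2.576.
This matches z(99.5%) = 2.576.

99.5%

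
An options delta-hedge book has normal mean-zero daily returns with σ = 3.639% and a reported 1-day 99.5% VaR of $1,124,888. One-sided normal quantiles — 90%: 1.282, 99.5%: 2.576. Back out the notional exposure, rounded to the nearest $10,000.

$12,000,000

VaR as a fraction of value: z·σ = 2.576 × 3.639% = 9.37406%.
Position = $1,124,888 / 0.0937406 = $12,000,003.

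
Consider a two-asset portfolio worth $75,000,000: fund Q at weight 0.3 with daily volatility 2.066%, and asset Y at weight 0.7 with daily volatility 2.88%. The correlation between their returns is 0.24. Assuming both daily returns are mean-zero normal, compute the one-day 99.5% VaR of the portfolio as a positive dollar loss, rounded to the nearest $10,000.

$4,340,000

σ_p² = 0.3²·2.066² + 0.7²·2.88² + 2·0.24·0.3·0.7·2.066·2.88 = 5.0482 (%²).
σ_p = √5.0482 = 2.247%.
At 99.5%, z = 2.576.
VaR = 2.576 × 2.247% = 5.788%; on $75,000,000 that is $4,341,000.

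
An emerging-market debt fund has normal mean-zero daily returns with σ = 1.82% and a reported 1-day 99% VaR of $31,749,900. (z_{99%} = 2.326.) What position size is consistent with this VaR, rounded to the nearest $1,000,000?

$750,000,000

VaR as a fraction of value: z·σ = 2.326 × 1.82% = 4.23332%.
Position = $31,749,900 / 0.0423332 = $750,000,000.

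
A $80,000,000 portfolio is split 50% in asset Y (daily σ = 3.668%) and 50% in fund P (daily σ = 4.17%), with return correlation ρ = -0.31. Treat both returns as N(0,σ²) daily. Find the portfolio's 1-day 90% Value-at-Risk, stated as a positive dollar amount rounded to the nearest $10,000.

$2,370,000

σ_p² = 0.5²·3.668² + 0.5²·4.17² + 2·-0.31·0.5·0.5·3.668·4.17 = 5.3400 (%²).
σ_p = √5.3400 = 2.311%.
At 90%, z = 1.282.
VaR = 1.282 × 2.311% = 2.963%; on $80,000,000 that is $2,370,400.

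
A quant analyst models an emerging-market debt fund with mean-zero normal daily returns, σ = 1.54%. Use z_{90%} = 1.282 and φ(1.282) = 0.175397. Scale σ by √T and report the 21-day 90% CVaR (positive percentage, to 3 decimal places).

σ_{21d} = 1.54% × √21 = 7.057%.
ES multiplier = φ(z)/(1−α) = 0.175397/0.1 = 1.754.
ES = 7.057% × 1.754 = 12.378%.

12.378%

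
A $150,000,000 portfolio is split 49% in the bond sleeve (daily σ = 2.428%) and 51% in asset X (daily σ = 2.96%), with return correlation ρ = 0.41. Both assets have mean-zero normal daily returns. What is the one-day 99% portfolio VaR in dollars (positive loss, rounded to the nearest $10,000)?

σ_p² = 0.49²·2.428² + 0.51²·2.96² + 2·0.41·0.49·0.51·2.428·2.96 = 5.1670 (%²).
σ_p = √5.1670 = 2.273%.
At 99%, z = 2.326.
VaR = 2.326 × 2.273% = 5.287%; on $150,000,000 that is $7,930,500.

$7,930,000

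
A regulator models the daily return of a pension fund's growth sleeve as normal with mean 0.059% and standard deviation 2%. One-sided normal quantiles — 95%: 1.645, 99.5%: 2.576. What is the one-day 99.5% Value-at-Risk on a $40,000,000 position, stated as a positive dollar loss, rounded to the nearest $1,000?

VaR = −μ + z·σ = −(0.059%) + 2.576 × 2% = 5.093%.
On $40,000,000: 0.05093 × $40,000,000 = $2,037,200.

$2,037,000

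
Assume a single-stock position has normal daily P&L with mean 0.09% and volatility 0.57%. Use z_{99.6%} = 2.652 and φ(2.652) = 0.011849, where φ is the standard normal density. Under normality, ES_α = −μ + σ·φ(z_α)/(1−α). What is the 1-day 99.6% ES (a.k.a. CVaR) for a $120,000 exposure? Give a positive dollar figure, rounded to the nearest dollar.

Tail multiplier: φ(z)/(1−α) = 0.011849 / 0.004 = 2.962.
ES = −(0.09%) + 0.57% × 2.962 = 1.598%.
On $120,000: 0.01598 × $120,000 = $1,918.

$1,918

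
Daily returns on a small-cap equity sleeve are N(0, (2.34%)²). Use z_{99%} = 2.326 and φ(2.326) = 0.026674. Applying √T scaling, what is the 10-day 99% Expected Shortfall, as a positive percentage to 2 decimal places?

σ_{10d} = 2.34% × √10 = 7.400%.
ES multiplier = φ(z)/(1−α) = 0.026674/0.01 = 2.667.
ES = 7.400% × 2.667 = 19.736%.

19.74%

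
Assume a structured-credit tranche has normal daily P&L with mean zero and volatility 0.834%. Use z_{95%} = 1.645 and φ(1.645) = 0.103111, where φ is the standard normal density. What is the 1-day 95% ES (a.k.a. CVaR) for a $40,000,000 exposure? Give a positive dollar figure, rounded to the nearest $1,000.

$688,000

Tail multiplier: φ(z)/(1−α) = 0.103111 / 0.05 = 2.062.
ES = 0.834% × 2.062 = 1.720%.
On $40,000,000: 0.01720 × $40,000,000 = $688,000.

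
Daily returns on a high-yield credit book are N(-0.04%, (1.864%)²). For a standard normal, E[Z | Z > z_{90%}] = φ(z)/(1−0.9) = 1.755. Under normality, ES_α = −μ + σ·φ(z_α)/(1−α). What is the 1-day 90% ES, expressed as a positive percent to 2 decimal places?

3.31%

ES = −(-0.04%) + 1.864% × 1.755 = 3.311%.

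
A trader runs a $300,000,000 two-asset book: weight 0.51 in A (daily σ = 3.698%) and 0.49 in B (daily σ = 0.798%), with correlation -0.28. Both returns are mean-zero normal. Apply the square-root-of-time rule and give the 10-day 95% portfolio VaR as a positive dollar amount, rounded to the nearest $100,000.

$28,300,000

σ_p = √(0.51²·3.698² + 0.49²·0.798² + 2·-0.28·0.51·0.49·3.698·0.798) = 1.816%.
σ_{10d} = 1.816% × √10 = 5.743%.
z(95%) = 1.645.
VaR = 1.645 × 5.743% = 9.447%; on $300,000,000 that is $28,341,000.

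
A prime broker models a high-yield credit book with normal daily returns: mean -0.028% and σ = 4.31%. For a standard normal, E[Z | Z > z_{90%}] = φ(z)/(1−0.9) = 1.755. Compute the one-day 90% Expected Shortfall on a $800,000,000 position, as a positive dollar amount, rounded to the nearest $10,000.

$60,740,000

ES = −(-0.028%) + 4.31% × 1.755 = 7.592%.
On $800,000,000: 0.07592 × $800,000,000 = $60,736,000.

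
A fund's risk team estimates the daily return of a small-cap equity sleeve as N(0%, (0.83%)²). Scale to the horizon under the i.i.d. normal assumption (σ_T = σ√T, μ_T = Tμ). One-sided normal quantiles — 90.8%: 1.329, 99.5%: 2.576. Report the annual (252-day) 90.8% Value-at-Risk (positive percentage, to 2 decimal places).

σ_{252d} = 0.83% × √252 = 13.176%.
VaR = 1.329 × 13.176% = 17.511%.

17.51%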